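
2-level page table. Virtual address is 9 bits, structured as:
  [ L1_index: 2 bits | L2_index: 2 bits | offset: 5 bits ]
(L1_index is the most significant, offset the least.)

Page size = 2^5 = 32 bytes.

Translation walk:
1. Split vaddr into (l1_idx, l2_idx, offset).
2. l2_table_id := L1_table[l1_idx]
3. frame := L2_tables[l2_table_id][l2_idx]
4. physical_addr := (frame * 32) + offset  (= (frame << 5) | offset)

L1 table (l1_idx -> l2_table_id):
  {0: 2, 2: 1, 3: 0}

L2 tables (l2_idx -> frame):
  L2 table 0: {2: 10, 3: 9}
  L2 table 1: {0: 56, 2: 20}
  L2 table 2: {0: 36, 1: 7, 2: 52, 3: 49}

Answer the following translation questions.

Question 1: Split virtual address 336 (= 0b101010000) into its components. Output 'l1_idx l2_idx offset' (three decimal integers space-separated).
Answer: 2 2 16

Derivation:
vaddr = 336 = 0b101010000
  top 2 bits -> l1_idx = 2
  next 2 bits -> l2_idx = 2
  bottom 5 bits -> offset = 16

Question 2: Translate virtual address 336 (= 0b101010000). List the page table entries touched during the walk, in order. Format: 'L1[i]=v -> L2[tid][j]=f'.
vaddr = 336 = 0b101010000
Split: l1_idx=2, l2_idx=2, offset=16

Answer: L1[2]=1 -> L2[1][2]=20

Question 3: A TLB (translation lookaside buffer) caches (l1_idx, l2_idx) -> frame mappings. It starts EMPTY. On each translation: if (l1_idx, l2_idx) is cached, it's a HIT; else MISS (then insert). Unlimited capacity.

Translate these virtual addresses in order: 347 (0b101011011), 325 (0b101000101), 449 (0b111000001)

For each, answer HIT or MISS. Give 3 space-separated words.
Answer: MISS HIT MISS

Derivation:
vaddr=347: (2,2) not in TLB -> MISS, insert
vaddr=325: (2,2) in TLB -> HIT
vaddr=449: (3,2) not in TLB -> MISS, insert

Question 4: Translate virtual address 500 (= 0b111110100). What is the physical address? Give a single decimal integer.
vaddr = 500 = 0b111110100
Split: l1_idx=3, l2_idx=3, offset=20
L1[3] = 0
L2[0][3] = 9
paddr = 9 * 32 + 20 = 308

Answer: 308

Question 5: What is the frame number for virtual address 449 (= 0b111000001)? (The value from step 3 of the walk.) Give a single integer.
vaddr = 449: l1_idx=3, l2_idx=2
L1[3] = 0; L2[0][2] = 10

Answer: 10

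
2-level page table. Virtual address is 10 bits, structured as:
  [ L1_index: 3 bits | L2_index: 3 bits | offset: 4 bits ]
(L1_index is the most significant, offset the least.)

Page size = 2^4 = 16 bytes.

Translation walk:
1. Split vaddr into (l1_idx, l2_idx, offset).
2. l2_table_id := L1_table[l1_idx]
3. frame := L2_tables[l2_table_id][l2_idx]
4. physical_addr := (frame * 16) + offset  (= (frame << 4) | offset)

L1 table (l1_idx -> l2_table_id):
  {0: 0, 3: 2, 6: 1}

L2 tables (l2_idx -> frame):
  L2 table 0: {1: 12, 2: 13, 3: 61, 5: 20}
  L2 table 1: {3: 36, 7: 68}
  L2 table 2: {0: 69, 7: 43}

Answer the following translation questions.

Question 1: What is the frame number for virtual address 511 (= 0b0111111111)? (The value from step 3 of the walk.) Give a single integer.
Answer: 43

Derivation:
vaddr = 511: l1_idx=3, l2_idx=7
L1[3] = 2; L2[2][7] = 43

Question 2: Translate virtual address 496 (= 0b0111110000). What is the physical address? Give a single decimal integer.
Answer: 688

Derivation:
vaddr = 496 = 0b0111110000
Split: l1_idx=3, l2_idx=7, offset=0
L1[3] = 2
L2[2][7] = 43
paddr = 43 * 16 + 0 = 688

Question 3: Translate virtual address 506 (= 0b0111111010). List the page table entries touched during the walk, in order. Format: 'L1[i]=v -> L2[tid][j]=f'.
vaddr = 506 = 0b0111111010
Split: l1_idx=3, l2_idx=7, offset=10

Answer: L1[3]=2 -> L2[2][7]=43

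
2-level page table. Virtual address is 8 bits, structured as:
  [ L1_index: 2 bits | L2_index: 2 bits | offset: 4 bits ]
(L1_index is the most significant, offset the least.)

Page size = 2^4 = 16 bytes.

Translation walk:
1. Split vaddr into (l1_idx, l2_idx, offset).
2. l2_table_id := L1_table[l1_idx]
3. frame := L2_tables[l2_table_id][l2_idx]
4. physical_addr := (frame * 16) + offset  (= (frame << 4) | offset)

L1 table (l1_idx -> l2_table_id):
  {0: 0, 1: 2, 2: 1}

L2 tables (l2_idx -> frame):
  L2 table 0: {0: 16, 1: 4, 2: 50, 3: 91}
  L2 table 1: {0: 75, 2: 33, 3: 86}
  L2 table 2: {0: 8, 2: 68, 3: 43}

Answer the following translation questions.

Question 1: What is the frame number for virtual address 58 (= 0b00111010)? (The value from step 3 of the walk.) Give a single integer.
Answer: 91

Derivation:
vaddr = 58: l1_idx=0, l2_idx=3
L1[0] = 0; L2[0][3] = 91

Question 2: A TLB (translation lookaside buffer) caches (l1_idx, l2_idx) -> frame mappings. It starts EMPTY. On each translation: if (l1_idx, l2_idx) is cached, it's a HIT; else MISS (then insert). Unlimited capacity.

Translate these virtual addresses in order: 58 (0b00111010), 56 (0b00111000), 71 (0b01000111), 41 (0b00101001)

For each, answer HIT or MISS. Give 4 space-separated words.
vaddr=58: (0,3) not in TLB -> MISS, insert
vaddr=56: (0,3) in TLB -> HIT
vaddr=71: (1,0) not in TLB -> MISS, insert
vaddr=41: (0,2) not in TLB -> MISS, insert

Answer: MISS HIT MISS MISS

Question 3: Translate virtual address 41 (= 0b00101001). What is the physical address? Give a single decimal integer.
Answer: 809

Derivation:
vaddr = 41 = 0b00101001
Split: l1_idx=0, l2_idx=2, offset=9
L1[0] = 0
L2[0][2] = 50
paddr = 50 * 16 + 9 = 809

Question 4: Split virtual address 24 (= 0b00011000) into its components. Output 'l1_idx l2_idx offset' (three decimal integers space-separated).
vaddr = 24 = 0b00011000
  top 2 bits -> l1_idx = 0
  next 2 bits -> l2_idx = 1
  bottom 4 bits -> offset = 8

Answer: 0 1 8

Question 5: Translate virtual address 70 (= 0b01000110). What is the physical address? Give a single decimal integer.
Answer: 134

Derivation:
vaddr = 70 = 0b01000110
Split: l1_idx=1, l2_idx=0, offset=6
L1[1] = 2
L2[2][0] = 8
paddr = 8 * 16 + 6 = 134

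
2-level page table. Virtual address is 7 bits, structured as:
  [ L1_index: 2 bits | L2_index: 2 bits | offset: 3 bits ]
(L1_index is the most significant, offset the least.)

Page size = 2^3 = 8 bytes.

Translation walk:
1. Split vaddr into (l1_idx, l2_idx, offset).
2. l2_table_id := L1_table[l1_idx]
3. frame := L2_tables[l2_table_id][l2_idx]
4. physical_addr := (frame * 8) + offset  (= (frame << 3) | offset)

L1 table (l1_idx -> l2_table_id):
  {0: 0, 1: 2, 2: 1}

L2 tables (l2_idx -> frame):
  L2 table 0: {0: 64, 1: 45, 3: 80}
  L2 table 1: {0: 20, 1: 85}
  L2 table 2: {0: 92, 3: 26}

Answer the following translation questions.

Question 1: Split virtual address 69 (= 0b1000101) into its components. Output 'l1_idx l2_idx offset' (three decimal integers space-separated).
vaddr = 69 = 0b1000101
  top 2 bits -> l1_idx = 2
  next 2 bits -> l2_idx = 0
  bottom 3 bits -> offset = 5

Answer: 2 0 5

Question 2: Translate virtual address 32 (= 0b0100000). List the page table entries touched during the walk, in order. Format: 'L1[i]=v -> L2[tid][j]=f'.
vaddr = 32 = 0b0100000
Split: l1_idx=1, l2_idx=0, offset=0

Answer: L1[1]=2 -> L2[2][0]=92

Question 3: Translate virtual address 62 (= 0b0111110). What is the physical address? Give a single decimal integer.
Answer: 214

Derivation:
vaddr = 62 = 0b0111110
Split: l1_idx=1, l2_idx=3, offset=6
L1[1] = 2
L2[2][3] = 26
paddr = 26 * 8 + 6 = 214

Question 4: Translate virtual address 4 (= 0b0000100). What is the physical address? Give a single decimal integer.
vaddr = 4 = 0b0000100
Split: l1_idx=0, l2_idx=0, offset=4
L1[0] = 0
L2[0][0] = 64
paddr = 64 * 8 + 4 = 516

Answer: 516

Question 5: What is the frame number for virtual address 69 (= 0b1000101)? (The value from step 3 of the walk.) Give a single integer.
Answer: 20

Derivation:
vaddr = 69: l1_idx=2, l2_idx=0
L1[2] = 1; L2[1][0] = 20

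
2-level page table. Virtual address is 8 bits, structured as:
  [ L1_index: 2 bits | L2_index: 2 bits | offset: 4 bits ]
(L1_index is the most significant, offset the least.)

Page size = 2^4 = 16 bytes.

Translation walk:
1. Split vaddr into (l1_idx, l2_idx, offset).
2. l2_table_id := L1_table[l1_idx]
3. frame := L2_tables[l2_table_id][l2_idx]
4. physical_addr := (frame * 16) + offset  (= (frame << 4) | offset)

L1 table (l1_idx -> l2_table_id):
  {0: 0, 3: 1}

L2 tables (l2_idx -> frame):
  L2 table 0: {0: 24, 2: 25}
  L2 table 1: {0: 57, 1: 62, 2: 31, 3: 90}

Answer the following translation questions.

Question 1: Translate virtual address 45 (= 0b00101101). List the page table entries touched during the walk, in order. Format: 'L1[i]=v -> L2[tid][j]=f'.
Answer: L1[0]=0 -> L2[0][2]=25

Derivation:
vaddr = 45 = 0b00101101
Split: l1_idx=0, l2_idx=2, offset=13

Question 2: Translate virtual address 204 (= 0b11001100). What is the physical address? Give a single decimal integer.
Answer: 924

Derivation:
vaddr = 204 = 0b11001100
Split: l1_idx=3, l2_idx=0, offset=12
L1[3] = 1
L2[1][0] = 57
paddr = 57 * 16 + 12 = 924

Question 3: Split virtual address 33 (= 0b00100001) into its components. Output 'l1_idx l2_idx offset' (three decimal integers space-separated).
Answer: 0 2 1

Derivation:
vaddr = 33 = 0b00100001
  top 2 bits -> l1_idx = 0
  next 2 bits -> l2_idx = 2
  bottom 4 bits -> offset = 1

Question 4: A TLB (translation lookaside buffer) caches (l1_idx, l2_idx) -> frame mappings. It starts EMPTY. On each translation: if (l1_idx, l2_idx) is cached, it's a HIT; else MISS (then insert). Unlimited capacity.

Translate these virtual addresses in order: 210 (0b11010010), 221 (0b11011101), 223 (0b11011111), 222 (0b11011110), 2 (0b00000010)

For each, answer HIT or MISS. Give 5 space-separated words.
Answer: MISS HIT HIT HIT MISS

Derivation:
vaddr=210: (3,1) not in TLB -> MISS, insert
vaddr=221: (3,1) in TLB -> HIT
vaddr=223: (3,1) in TLB -> HIT
vaddr=222: (3,1) in TLB -> HIT
vaddr=2: (0,0) not in TLB -> MISS, insert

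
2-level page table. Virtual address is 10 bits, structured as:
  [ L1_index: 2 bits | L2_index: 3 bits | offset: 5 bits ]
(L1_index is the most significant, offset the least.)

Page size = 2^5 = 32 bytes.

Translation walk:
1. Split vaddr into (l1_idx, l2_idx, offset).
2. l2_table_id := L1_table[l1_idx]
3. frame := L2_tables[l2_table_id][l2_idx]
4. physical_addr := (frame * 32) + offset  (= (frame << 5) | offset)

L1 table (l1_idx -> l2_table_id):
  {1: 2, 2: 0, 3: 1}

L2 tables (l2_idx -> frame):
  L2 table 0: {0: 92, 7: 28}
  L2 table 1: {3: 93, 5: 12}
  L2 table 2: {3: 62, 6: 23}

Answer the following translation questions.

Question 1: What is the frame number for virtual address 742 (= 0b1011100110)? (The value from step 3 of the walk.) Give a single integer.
Answer: 28

Derivation:
vaddr = 742: l1_idx=2, l2_idx=7
L1[2] = 0; L2[0][7] = 28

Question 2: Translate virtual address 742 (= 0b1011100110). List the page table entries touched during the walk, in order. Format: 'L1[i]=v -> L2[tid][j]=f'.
vaddr = 742 = 0b1011100110
Split: l1_idx=2, l2_idx=7, offset=6

Answer: L1[2]=0 -> L2[0][7]=28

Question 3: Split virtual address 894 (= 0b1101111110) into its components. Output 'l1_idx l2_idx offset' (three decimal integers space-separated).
Answer: 3 3 30

Derivation:
vaddr = 894 = 0b1101111110
  top 2 bits -> l1_idx = 3
  next 3 bits -> l2_idx = 3
  bottom 5 bits -> offset = 30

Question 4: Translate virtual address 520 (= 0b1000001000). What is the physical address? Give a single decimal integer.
Answer: 2952

Derivation:
vaddr = 520 = 0b1000001000
Split: l1_idx=2, l2_idx=0, offset=8
L1[2] = 0
L2[0][0] = 92
paddr = 92 * 32 + 8 = 2952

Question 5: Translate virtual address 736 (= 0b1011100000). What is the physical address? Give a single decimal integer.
vaddr = 736 = 0b1011100000
Split: l1_idx=2, l2_idx=7, offset=0
L1[2] = 0
L2[0][7] = 28
paddr = 28 * 32 + 0 = 896

Answer: 896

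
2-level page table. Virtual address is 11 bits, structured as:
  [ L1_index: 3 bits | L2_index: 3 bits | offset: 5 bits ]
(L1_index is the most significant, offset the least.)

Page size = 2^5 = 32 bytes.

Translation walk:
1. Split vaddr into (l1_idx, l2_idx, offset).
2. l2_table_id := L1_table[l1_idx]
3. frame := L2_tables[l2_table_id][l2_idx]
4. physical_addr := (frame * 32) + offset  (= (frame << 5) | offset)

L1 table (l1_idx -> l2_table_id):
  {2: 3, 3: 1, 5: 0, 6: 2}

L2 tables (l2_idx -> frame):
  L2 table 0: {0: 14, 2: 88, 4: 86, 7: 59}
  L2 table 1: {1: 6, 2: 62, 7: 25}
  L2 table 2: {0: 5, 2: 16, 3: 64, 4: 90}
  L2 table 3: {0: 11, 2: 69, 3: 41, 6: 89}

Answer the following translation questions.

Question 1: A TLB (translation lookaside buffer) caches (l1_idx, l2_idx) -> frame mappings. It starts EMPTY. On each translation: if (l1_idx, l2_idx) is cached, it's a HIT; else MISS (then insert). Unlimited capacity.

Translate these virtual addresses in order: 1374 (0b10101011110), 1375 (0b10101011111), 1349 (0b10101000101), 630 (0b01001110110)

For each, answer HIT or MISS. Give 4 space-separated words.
vaddr=1374: (5,2) not in TLB -> MISS, insert
vaddr=1375: (5,2) in TLB -> HIT
vaddr=1349: (5,2) in TLB -> HIT
vaddr=630: (2,3) not in TLB -> MISS, insert

Answer: MISS HIT HIT MISS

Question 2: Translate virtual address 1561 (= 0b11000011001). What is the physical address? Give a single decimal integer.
Answer: 185

Derivation:
vaddr = 1561 = 0b11000011001
Split: l1_idx=6, l2_idx=0, offset=25
L1[6] = 2
L2[2][0] = 5
paddr = 5 * 32 + 25 = 185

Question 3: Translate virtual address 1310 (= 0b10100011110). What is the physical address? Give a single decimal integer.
Answer: 478

Derivation:
vaddr = 1310 = 0b10100011110
Split: l1_idx=5, l2_idx=0, offset=30
L1[5] = 0
L2[0][0] = 14
paddr = 14 * 32 + 30 = 478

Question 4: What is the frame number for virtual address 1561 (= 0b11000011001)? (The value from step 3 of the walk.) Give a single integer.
Answer: 5

Derivation:
vaddr = 1561: l1_idx=6, l2_idx=0
L1[6] = 2; L2[2][0] = 5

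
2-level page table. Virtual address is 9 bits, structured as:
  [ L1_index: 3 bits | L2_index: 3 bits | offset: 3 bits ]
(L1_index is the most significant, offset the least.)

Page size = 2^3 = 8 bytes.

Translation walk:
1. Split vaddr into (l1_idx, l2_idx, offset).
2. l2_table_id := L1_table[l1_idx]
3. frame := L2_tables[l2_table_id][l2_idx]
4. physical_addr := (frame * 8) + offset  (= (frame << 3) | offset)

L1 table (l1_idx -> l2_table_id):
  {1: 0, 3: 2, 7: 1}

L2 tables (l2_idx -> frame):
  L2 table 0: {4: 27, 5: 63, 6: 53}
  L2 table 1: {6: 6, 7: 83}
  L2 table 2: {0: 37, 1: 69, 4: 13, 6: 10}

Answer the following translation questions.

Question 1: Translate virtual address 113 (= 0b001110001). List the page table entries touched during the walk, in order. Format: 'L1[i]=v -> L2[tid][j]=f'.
Answer: L1[1]=0 -> L2[0][6]=53

Derivation:
vaddr = 113 = 0b001110001
Split: l1_idx=1, l2_idx=6, offset=1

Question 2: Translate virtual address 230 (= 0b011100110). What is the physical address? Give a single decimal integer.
Answer: 110

Derivation:
vaddr = 230 = 0b011100110
Split: l1_idx=3, l2_idx=4, offset=6
L1[3] = 2
L2[2][4] = 13
paddr = 13 * 8 + 6 = 110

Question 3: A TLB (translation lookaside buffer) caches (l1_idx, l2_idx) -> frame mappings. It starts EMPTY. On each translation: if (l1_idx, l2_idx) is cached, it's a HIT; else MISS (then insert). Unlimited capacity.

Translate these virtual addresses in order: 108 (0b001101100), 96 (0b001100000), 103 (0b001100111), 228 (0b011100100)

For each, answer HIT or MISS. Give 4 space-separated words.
Answer: MISS MISS HIT MISS

Derivation:
vaddr=108: (1,5) not in TLB -> MISS, insert
vaddr=96: (1,4) not in TLB -> MISS, insert
vaddr=103: (1,4) in TLB -> HIT
vaddr=228: (3,4) not in TLB -> MISS, insert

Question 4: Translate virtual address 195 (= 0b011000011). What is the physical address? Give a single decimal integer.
Answer: 299

Derivation:
vaddr = 195 = 0b011000011
Split: l1_idx=3, l2_idx=0, offset=3
L1[3] = 2
L2[2][0] = 37
paddr = 37 * 8 + 3 = 299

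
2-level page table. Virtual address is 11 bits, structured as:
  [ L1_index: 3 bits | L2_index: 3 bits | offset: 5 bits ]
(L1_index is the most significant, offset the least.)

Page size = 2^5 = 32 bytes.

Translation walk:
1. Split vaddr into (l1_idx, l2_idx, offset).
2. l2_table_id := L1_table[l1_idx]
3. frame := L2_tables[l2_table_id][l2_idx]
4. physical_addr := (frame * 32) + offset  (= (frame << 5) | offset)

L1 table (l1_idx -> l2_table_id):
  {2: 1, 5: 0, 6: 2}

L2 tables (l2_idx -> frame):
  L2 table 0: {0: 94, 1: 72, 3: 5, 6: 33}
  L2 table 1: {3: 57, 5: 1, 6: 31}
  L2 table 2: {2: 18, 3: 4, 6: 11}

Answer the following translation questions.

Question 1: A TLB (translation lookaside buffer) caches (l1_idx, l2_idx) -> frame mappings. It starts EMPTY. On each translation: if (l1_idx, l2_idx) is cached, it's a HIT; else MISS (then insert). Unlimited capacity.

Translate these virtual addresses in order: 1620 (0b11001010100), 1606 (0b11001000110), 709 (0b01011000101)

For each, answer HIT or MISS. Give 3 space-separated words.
vaddr=1620: (6,2) not in TLB -> MISS, insert
vaddr=1606: (6,2) in TLB -> HIT
vaddr=709: (2,6) not in TLB -> MISS, insert

Answer: MISS HIT MISS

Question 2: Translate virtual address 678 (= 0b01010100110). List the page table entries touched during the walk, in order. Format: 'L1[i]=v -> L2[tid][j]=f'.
Answer: L1[2]=1 -> L2[1][5]=1

Derivation:
vaddr = 678 = 0b01010100110
Split: l1_idx=2, l2_idx=5, offset=6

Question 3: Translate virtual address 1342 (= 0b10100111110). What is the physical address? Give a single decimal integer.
Answer: 2334

Derivation:
vaddr = 1342 = 0b10100111110
Split: l1_idx=5, l2_idx=1, offset=30
L1[5] = 0
L2[0][1] = 72
paddr = 72 * 32 + 30 = 2334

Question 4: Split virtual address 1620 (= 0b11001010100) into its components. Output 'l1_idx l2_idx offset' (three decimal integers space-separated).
vaddr = 1620 = 0b11001010100
  top 3 bits -> l1_idx = 6
  next 3 bits -> l2_idx = 2
  bottom 5 bits -> offset = 20

Answer: 6 2 20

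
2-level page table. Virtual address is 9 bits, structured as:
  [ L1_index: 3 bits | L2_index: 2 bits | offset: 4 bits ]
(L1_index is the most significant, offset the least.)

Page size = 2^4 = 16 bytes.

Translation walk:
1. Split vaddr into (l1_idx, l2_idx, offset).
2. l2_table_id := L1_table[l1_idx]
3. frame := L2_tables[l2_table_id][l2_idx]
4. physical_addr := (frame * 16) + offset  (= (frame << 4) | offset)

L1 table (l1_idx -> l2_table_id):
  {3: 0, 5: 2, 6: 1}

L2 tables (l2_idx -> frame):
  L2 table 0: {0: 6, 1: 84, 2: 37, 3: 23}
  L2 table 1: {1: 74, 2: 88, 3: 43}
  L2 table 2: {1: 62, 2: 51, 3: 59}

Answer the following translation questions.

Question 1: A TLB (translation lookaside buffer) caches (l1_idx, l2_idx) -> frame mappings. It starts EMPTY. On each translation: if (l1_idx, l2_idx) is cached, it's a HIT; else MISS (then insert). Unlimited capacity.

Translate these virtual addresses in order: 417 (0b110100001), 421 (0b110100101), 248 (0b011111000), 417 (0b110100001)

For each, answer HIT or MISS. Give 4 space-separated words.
Answer: MISS HIT MISS HIT

Derivation:
vaddr=417: (6,2) not in TLB -> MISS, insert
vaddr=421: (6,2) in TLB -> HIT
vaddr=248: (3,3) not in TLB -> MISS, insert
vaddr=417: (6,2) in TLB -> HIT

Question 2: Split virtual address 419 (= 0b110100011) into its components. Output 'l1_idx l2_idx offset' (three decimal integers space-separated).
vaddr = 419 = 0b110100011
  top 3 bits -> l1_idx = 6
  next 2 bits -> l2_idx = 2
  bottom 4 bits -> offset = 3

Answer: 6 2 3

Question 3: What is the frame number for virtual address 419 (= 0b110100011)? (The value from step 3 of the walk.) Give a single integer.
vaddr = 419: l1_idx=6, l2_idx=2
L1[6] = 1; L2[1][2] = 88

Answer: 88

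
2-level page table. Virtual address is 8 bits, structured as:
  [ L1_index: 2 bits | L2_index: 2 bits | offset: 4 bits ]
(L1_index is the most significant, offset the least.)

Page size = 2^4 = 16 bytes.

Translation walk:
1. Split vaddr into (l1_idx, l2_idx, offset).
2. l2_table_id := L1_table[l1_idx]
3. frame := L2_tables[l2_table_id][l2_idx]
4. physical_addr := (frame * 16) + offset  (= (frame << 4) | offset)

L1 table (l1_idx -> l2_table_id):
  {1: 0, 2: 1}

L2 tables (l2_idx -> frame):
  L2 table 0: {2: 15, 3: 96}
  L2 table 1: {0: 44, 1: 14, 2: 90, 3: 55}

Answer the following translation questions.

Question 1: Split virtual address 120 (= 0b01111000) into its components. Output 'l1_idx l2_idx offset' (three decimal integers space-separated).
vaddr = 120 = 0b01111000
  top 2 bits -> l1_idx = 1
  next 2 bits -> l2_idx = 3
  bottom 4 bits -> offset = 8

Answer: 1 3 8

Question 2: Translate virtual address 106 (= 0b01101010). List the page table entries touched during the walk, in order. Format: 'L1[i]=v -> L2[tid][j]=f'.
vaddr = 106 = 0b01101010
Split: l1_idx=1, l2_idx=2, offset=10

Answer: L1[1]=0 -> L2[0][2]=15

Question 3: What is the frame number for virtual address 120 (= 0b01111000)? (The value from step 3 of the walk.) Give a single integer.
vaddr = 120: l1_idx=1, l2_idx=3
L1[1] = 0; L2[0][3] = 96

Answer: 96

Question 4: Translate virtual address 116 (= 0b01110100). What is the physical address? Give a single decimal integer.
Answer: 1540

Derivation:
vaddr = 116 = 0b01110100
Split: l1_idx=1, l2_idx=3, offset=4
L1[1] = 0
L2[0][3] = 96
paddr = 96 * 16 + 4 = 1540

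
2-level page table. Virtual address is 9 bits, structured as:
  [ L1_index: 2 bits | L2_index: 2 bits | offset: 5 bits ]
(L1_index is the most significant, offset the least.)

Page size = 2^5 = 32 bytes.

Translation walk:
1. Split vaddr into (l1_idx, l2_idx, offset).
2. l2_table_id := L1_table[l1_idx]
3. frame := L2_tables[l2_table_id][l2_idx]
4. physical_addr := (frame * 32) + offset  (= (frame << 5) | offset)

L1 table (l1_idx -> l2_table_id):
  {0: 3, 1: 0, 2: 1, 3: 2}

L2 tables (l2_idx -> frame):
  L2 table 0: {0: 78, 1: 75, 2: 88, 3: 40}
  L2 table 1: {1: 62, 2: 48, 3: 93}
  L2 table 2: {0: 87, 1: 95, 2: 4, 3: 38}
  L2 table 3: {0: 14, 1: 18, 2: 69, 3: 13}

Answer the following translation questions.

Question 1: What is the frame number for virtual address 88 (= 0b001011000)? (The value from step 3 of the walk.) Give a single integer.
Answer: 69

Derivation:
vaddr = 88: l1_idx=0, l2_idx=2
L1[0] = 3; L2[3][2] = 69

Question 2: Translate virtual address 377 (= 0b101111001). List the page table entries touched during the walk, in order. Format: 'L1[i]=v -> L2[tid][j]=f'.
Answer: L1[2]=1 -> L2[1][3]=93

Derivation:
vaddr = 377 = 0b101111001
Split: l1_idx=2, l2_idx=3, offset=25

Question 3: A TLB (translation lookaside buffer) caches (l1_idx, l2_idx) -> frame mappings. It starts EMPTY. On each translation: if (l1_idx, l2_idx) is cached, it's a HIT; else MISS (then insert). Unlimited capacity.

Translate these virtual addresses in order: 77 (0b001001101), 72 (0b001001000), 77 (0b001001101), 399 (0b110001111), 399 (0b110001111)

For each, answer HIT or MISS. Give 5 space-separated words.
vaddr=77: (0,2) not in TLB -> MISS, insert
vaddr=72: (0,2) in TLB -> HIT
vaddr=77: (0,2) in TLB -> HIT
vaddr=399: (3,0) not in TLB -> MISS, insert
vaddr=399: (3,0) in TLB -> HIT

Answer: MISS HIT HIT MISS HIT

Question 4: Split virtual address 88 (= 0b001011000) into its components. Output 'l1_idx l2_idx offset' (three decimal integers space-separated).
Answer: 0 2 24

Derivation:
vaddr = 88 = 0b001011000
  top 2 bits -> l1_idx = 0
  next 2 bits -> l2_idx = 2
  bottom 5 bits -> offset = 24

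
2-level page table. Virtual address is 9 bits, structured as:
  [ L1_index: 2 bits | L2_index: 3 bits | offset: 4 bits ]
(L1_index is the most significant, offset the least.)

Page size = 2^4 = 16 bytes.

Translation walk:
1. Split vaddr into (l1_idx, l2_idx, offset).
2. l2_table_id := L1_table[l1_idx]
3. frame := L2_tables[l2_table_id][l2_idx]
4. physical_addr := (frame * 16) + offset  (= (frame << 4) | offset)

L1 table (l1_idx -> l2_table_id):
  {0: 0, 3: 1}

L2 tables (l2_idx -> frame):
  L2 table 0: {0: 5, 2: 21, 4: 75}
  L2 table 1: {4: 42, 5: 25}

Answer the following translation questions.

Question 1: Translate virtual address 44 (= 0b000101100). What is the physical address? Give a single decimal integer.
vaddr = 44 = 0b000101100
Split: l1_idx=0, l2_idx=2, offset=12
L1[0] = 0
L2[0][2] = 21
paddr = 21 * 16 + 12 = 348

Answer: 348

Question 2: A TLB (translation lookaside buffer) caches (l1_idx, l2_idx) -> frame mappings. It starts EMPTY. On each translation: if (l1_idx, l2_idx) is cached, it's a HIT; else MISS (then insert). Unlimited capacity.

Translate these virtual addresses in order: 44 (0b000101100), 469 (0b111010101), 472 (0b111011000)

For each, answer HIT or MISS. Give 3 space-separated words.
Answer: MISS MISS HIT

Derivation:
vaddr=44: (0,2) not in TLB -> MISS, insert
vaddr=469: (3,5) not in TLB -> MISS, insert
vaddr=472: (3,5) in TLB -> HIT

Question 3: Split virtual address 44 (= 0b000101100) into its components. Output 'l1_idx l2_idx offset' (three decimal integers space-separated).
vaddr = 44 = 0b000101100
  top 2 bits -> l1_idx = 0
  next 3 bits -> l2_idx = 2
  bottom 4 bits -> offset = 12

Answer: 0 2 12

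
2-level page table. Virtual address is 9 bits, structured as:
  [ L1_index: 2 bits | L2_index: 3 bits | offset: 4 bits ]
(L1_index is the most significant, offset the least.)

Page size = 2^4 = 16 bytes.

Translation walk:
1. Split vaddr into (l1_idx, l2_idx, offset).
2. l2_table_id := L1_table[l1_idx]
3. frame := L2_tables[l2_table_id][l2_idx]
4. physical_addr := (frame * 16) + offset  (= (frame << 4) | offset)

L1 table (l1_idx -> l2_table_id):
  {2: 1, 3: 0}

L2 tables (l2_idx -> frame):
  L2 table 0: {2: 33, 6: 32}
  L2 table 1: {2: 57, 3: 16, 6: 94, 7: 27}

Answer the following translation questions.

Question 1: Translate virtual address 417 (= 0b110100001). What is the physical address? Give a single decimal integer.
vaddr = 417 = 0b110100001
Split: l1_idx=3, l2_idx=2, offset=1
L1[3] = 0
L2[0][2] = 33
paddr = 33 * 16 + 1 = 529

Answer: 529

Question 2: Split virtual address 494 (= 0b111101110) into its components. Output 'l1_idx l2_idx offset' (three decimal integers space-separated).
vaddr = 494 = 0b111101110
  top 2 bits -> l1_idx = 3
  next 3 bits -> l2_idx = 6
  bottom 4 bits -> offset = 14

Answer: 3 6 14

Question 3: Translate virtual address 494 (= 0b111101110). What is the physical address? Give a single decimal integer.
Answer: 526

Derivation:
vaddr = 494 = 0b111101110
Split: l1_idx=3, l2_idx=6, offset=14
L1[3] = 0
L2[0][6] = 32
paddr = 32 * 16 + 14 = 526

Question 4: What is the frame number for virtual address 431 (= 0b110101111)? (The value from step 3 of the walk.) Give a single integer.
vaddr = 431: l1_idx=3, l2_idx=2
L1[3] = 0; L2[0][2] = 33

Answer: 33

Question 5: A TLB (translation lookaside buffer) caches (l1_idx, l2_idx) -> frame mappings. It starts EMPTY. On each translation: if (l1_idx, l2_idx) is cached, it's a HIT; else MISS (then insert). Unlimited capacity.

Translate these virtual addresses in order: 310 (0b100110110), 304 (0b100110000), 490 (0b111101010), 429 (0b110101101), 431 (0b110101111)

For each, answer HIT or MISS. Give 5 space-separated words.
vaddr=310: (2,3) not in TLB -> MISS, insert
vaddr=304: (2,3) in TLB -> HIT
vaddr=490: (3,6) not in TLB -> MISS, insert
vaddr=429: (3,2) not in TLB -> MISS, insert
vaddr=431: (3,2) in TLB -> HIT

Answer: MISS HIT MISS MISS HIT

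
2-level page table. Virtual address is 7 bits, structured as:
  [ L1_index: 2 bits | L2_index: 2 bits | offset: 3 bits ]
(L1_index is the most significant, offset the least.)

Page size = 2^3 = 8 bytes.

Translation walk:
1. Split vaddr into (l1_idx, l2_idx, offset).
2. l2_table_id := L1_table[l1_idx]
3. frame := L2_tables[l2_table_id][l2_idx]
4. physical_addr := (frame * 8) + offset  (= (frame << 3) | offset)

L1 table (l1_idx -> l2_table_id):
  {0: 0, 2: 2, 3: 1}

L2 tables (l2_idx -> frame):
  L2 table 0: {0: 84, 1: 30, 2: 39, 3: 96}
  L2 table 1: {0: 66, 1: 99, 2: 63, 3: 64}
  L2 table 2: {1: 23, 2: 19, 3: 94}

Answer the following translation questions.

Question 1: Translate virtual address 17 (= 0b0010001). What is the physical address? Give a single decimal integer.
Answer: 313

Derivation:
vaddr = 17 = 0b0010001
Split: l1_idx=0, l2_idx=2, offset=1
L1[0] = 0
L2[0][2] = 39
paddr = 39 * 8 + 1 = 313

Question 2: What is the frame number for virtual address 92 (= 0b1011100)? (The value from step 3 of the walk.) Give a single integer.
Answer: 94

Derivation:
vaddr = 92: l1_idx=2, l2_idx=3
L1[2] = 2; L2[2][3] = 94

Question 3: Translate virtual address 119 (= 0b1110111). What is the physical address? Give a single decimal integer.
vaddr = 119 = 0b1110111
Split: l1_idx=3, l2_idx=2, offset=7
L1[3] = 1
L2[1][2] = 63
paddr = 63 * 8 + 7 = 511

Answer: 511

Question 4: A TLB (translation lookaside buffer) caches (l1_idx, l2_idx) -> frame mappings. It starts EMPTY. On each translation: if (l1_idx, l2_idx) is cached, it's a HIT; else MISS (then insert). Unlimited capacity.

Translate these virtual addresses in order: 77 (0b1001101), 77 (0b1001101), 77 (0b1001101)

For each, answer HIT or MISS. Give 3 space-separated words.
vaddr=77: (2,1) not in TLB -> MISS, insert
vaddr=77: (2,1) in TLB -> HIT
vaddr=77: (2,1) in TLB -> HIT

Answer: MISS HIT HIT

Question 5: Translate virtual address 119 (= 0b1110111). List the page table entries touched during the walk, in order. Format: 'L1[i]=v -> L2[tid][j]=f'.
vaddr = 119 = 0b1110111
Split: l1_idx=3, l2_idx=2, offset=7

Answer: L1[3]=1 -> L2[1][2]=63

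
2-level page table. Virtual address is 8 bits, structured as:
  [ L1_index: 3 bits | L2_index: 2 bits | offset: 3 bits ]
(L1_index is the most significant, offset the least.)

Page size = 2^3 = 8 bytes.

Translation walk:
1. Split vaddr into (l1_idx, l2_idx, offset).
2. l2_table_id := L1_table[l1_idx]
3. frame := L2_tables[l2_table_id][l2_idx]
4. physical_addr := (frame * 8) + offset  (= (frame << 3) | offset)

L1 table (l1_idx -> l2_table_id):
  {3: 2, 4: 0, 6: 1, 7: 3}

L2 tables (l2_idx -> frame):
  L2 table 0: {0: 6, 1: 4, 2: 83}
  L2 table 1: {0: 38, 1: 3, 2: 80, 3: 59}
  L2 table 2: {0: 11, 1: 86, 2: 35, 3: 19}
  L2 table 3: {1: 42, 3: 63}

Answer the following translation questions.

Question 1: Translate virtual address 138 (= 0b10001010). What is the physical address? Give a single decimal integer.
Answer: 34

Derivation:
vaddr = 138 = 0b10001010
Split: l1_idx=4, l2_idx=1, offset=2
L1[4] = 0
L2[0][1] = 4
paddr = 4 * 8 + 2 = 34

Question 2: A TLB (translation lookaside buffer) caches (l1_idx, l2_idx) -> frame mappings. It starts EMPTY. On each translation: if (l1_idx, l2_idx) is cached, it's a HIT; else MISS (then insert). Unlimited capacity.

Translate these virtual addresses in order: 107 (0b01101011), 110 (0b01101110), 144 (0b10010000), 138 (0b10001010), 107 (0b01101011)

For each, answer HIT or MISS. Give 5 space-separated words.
Answer: MISS HIT MISS MISS HIT

Derivation:
vaddr=107: (3,1) not in TLB -> MISS, insert
vaddr=110: (3,1) in TLB -> HIT
vaddr=144: (4,2) not in TLB -> MISS, insert
vaddr=138: (4,1) not in TLB -> MISS, insert
vaddr=107: (3,1) in TLB -> HIT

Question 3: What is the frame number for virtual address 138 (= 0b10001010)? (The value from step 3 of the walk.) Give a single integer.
vaddr = 138: l1_idx=4, l2_idx=1
L1[4] = 0; L2[0][1] = 4

Answer: 4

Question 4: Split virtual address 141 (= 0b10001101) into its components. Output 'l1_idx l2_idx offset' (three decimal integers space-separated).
Answer: 4 1 5

Derivation:
vaddr = 141 = 0b10001101
  top 3 bits -> l1_idx = 4
  next 2 bits -> l2_idx = 1
  bottom 3 bits -> offset = 5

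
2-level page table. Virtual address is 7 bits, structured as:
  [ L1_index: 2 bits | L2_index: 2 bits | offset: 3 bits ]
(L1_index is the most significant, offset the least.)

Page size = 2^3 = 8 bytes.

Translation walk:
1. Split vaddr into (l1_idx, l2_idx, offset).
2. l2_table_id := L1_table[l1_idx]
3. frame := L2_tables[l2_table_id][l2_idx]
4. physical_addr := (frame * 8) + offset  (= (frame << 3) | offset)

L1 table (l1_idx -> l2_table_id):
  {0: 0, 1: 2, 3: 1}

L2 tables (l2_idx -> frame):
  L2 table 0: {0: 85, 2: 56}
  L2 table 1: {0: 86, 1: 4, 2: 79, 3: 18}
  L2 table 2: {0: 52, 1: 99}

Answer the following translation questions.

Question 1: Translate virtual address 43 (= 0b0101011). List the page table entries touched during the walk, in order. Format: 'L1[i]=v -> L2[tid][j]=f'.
Answer: L1[1]=2 -> L2[2][1]=99

Derivation:
vaddr = 43 = 0b0101011
Split: l1_idx=1, l2_idx=1, offset=3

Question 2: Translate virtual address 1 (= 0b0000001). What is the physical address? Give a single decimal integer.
Answer: 681

Derivation:
vaddr = 1 = 0b0000001
Split: l1_idx=0, l2_idx=0, offset=1
L1[0] = 0
L2[0][0] = 85
paddr = 85 * 8 + 1 = 681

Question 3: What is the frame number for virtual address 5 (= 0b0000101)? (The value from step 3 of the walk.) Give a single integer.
Answer: 85

Derivation:
vaddr = 5: l1_idx=0, l2_idx=0
L1[0] = 0; L2[0][0] = 85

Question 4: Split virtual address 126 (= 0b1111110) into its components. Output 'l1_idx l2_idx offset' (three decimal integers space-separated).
vaddr = 126 = 0b1111110
  top 2 bits -> l1_idx = 3
  next 2 bits -> l2_idx = 3
  bottom 3 bits -> offset = 6

Answer: 3 3 6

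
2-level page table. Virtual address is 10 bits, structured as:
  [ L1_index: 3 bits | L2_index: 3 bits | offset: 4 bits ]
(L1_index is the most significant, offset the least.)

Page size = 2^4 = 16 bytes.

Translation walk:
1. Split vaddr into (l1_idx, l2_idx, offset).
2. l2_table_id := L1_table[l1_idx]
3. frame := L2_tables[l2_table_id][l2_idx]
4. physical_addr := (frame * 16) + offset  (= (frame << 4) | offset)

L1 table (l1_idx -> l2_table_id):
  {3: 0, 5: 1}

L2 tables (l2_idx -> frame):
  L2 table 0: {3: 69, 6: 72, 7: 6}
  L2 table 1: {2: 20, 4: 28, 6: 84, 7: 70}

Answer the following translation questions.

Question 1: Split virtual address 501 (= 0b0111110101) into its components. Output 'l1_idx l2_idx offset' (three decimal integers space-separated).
vaddr = 501 = 0b0111110101
  top 3 bits -> l1_idx = 3
  next 3 bits -> l2_idx = 7
  bottom 4 bits -> offset = 5

Answer: 3 7 5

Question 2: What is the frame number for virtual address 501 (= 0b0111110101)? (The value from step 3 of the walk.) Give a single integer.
Answer: 6

Derivation:
vaddr = 501: l1_idx=3, l2_idx=7
L1[3] = 0; L2[0][7] = 6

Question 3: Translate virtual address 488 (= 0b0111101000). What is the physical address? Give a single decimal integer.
vaddr = 488 = 0b0111101000
Split: l1_idx=3, l2_idx=6, offset=8
L1[3] = 0
L2[0][6] = 72
paddr = 72 * 16 + 8 = 1160

Answer: 1160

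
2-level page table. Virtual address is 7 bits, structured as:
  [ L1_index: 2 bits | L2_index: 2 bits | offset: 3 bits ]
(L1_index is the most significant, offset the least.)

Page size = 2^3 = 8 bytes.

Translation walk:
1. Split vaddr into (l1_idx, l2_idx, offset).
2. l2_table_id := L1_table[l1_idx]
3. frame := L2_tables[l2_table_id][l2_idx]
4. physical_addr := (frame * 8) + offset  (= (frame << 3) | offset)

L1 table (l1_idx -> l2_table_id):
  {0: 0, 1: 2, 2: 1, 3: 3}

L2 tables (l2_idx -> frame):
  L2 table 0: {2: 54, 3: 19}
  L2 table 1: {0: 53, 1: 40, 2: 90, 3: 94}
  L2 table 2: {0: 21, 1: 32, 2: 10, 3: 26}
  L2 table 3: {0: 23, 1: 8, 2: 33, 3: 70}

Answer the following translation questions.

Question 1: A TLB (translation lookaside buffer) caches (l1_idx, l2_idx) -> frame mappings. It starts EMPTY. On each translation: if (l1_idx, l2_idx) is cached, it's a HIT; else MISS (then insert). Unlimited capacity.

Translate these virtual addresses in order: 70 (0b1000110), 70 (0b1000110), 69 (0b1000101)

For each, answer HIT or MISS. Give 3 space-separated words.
Answer: MISS HIT HIT

Derivation:
vaddr=70: (2,0) not in TLB -> MISS, insert
vaddr=70: (2,0) in TLB -> HIT
vaddr=69: (2,0) in TLB -> HIT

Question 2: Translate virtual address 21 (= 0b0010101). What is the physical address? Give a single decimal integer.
Answer: 437

Derivation:
vaddr = 21 = 0b0010101
Split: l1_idx=0, l2_idx=2, offset=5
L1[0] = 0
L2[0][2] = 54
paddr = 54 * 8 + 5 = 437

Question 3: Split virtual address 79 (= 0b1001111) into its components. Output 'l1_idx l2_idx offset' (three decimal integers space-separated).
vaddr = 79 = 0b1001111
  top 2 bits -> l1_idx = 2
  next 2 bits -> l2_idx = 1
  bottom 3 bits -> offset = 7

Answer: 2 1 7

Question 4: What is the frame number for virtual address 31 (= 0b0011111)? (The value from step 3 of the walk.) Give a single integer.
Answer: 19

Derivation:
vaddr = 31: l1_idx=0, l2_idx=3
L1[0] = 0; L2[0][3] = 19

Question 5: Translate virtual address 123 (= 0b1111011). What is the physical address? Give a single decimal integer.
vaddr = 123 = 0b1111011
Split: l1_idx=3, l2_idx=3, offset=3
L1[3] = 3
L2[3][3] = 70
paddr = 70 * 8 + 3 = 563

Answer: 563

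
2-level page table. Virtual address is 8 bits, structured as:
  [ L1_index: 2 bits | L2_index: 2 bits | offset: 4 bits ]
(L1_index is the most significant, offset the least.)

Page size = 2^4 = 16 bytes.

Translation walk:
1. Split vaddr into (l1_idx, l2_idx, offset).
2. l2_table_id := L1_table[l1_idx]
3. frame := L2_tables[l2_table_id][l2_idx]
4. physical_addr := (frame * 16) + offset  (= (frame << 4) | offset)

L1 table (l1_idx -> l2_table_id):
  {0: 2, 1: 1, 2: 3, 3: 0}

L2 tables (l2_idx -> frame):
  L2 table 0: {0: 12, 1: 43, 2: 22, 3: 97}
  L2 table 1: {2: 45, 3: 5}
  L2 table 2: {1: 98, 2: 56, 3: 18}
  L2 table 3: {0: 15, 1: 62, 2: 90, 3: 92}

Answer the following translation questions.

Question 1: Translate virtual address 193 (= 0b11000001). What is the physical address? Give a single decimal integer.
vaddr = 193 = 0b11000001
Split: l1_idx=3, l2_idx=0, offset=1
L1[3] = 0
L2[0][0] = 12
paddr = 12 * 16 + 1 = 193

Answer: 193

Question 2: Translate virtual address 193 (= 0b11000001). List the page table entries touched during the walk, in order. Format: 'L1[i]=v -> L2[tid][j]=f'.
Answer: L1[3]=0 -> L2[0][0]=12

Derivation:
vaddr = 193 = 0b11000001
Split: l1_idx=3, l2_idx=0, offset=1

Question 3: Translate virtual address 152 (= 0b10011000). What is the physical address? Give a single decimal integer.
vaddr = 152 = 0b10011000
Split: l1_idx=2, l2_idx=1, offset=8
L1[2] = 3
L2[3][1] = 62
paddr = 62 * 16 + 8 = 1000

Answer: 1000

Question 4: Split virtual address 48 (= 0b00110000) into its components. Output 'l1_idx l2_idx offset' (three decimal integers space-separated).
vaddr = 48 = 0b00110000
  top 2 bits -> l1_idx = 0
  next 2 bits -> l2_idx = 3
  bottom 4 bits -> offset = 0

Answer: 0 3 0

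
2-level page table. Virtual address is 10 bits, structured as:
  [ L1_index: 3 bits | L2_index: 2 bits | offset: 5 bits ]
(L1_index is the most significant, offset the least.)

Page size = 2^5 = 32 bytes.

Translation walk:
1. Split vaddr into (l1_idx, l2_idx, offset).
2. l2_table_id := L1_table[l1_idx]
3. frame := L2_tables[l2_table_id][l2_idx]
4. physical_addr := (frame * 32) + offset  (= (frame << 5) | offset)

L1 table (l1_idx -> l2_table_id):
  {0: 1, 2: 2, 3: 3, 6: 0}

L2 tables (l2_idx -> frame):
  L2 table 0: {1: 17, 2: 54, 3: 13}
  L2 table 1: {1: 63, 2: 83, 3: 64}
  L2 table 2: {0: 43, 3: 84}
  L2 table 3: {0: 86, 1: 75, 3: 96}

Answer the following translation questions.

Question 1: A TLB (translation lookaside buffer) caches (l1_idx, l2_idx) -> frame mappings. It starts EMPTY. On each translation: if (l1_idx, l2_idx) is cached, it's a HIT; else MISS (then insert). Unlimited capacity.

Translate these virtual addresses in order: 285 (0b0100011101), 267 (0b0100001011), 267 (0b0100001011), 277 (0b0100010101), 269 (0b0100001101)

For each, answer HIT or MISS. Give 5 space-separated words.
vaddr=285: (2,0) not in TLB -> MISS, insert
vaddr=267: (2,0) in TLB -> HIT
vaddr=267: (2,0) in TLB -> HIT
vaddr=277: (2,0) in TLB -> HIT
vaddr=269: (2,0) in TLB -> HIT

Answer: MISS HIT HIT HIT HIT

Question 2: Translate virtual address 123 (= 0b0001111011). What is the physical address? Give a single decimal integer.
Answer: 2075

Derivation:
vaddr = 123 = 0b0001111011
Split: l1_idx=0, l2_idx=3, offset=27
L1[0] = 1
L2[1][3] = 64
paddr = 64 * 32 + 27 = 2075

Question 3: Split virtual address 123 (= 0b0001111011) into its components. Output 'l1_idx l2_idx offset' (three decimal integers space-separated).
Answer: 0 3 27

Derivation:
vaddr = 123 = 0b0001111011
  top 3 bits -> l1_idx = 0
  next 2 bits -> l2_idx = 3
  bottom 5 bits -> offset = 27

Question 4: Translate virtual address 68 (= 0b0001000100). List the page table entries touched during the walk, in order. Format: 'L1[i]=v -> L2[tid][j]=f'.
vaddr = 68 = 0b0001000100
Split: l1_idx=0, l2_idx=2, offset=4

Answer: L1[0]=1 -> L2[1][2]=83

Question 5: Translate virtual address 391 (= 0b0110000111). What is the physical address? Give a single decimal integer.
Answer: 2759

Derivation:
vaddr = 391 = 0b0110000111
Split: l1_idx=3, l2_idx=0, offset=7
L1[3] = 3
L2[3][0] = 86
paddr = 86 * 32 + 7 = 2759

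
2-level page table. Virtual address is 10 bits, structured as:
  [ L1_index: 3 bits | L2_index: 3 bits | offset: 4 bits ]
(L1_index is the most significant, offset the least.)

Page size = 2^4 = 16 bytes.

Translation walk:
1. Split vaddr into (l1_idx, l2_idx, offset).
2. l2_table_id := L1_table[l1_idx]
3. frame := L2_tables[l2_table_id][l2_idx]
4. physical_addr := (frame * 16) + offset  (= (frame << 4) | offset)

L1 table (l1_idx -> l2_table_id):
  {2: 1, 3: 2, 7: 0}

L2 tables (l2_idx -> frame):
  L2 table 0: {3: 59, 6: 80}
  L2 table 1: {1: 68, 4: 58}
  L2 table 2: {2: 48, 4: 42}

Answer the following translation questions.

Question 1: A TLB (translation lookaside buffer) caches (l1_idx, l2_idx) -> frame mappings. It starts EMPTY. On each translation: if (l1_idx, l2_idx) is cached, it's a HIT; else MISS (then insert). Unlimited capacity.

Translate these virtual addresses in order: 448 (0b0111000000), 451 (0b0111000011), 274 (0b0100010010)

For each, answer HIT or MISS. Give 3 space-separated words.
Answer: MISS HIT MISS

Derivation:
vaddr=448: (3,4) not in TLB -> MISS, insert
vaddr=451: (3,4) in TLB -> HIT
vaddr=274: (2,1) not in TLB -> MISS, insert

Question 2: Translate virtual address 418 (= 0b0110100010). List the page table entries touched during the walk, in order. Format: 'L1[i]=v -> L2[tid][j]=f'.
vaddr = 418 = 0b0110100010
Split: l1_idx=3, l2_idx=2, offset=2

Answer: L1[3]=2 -> L2[2][2]=48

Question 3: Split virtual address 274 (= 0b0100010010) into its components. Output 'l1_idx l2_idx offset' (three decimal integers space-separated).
Answer: 2 1 2

Derivation:
vaddr = 274 = 0b0100010010
  top 3 bits -> l1_idx = 2
  next 3 bits -> l2_idx = 1
  bottom 4 bits -> offset = 2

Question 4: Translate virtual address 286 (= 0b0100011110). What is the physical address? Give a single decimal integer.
vaddr = 286 = 0b0100011110
Split: l1_idx=2, l2_idx=1, offset=14
L1[2] = 1
L2[1][1] = 68
paddr = 68 * 16 + 14 = 1102

Answer: 1102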